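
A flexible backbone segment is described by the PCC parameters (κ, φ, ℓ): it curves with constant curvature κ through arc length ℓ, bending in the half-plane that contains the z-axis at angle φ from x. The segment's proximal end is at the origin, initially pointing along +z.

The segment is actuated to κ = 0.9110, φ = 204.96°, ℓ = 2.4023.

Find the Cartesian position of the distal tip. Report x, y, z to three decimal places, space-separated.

-1.572 -0.731 0.895

θ = κ·ℓ = 0.9110 × 2.4023 = 2.18850 rad
ρ = (1 − cos θ)/κ = (1 − -0.57916)/0.9110 = 1.73344
z = sin θ / κ = 0.81521/0.9110 = 0.89486
x = ρ cos φ = 1.73344 × cos(204.96°) = -1.57154
y = ρ sin φ = 1.73344 × sin(204.96°) = -0.73149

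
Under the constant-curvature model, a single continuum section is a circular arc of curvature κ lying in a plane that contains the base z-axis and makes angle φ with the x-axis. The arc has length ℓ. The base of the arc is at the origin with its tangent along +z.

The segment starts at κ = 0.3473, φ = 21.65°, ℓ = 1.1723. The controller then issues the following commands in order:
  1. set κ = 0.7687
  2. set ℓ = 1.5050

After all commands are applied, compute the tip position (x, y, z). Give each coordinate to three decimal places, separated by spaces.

initial: κ=0.3473, φ=21.65°, ℓ=1.1723
cmd 1: set κ=0.7687 → (κ,φ,ℓ)=(0.7687,21.65°,1.1723) → tip=(0.4586,0.1820,1.0200)
cmd 2: set ℓ=1.5050 → (κ,φ,ℓ)=(0.7687,21.65°,1.5050) → tip=(0.7228,0.2869,1.1910)

0.723 0.287 1.191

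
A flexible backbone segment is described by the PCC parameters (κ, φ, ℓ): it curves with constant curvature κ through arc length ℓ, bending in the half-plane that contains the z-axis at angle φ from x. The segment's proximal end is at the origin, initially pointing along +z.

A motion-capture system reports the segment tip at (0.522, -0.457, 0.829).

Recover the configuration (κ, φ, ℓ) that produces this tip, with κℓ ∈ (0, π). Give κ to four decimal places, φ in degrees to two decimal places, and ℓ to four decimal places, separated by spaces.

1.1874 318.80 1.1737

ρ = √(x²+y²) = √(0.522² + -0.457²) = 0.69378
φ = atan2(y, x) mod 360° = atan2(-0.457, 0.522) = 318.7985°
|p|² = ρ² + z² = 0.69378² + 0.829² = 1.16857
κ = 2ρ / |p|² = 2×0.69378 / 1.16857 = 1.18740
θ = 2·atan2(ρ, z) = 2·atan2(0.69378, 0.829) = 1.39367 rad
ℓ = θ/κ = 1.39367/1.18740 = 1.17371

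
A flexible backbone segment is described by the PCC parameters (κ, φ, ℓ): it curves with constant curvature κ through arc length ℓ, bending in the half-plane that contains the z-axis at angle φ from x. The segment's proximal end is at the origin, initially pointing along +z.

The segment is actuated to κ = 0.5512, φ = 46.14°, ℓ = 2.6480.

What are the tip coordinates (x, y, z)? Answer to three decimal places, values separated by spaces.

θ = κ·ℓ = 0.5512 × 2.6480 = 1.45958 rad
ρ = (1 − cos θ)/κ = (1 − 0.11099)/0.5512 = 1.61286
z = sin θ / κ = 0.99382/0.5512 = 1.80301
x = ρ cos φ = 1.61286 × cos(46.14°) = 1.11755
y = ρ sin φ = 1.61286 × sin(46.14°) = 1.16293

1.118 1.163 1.803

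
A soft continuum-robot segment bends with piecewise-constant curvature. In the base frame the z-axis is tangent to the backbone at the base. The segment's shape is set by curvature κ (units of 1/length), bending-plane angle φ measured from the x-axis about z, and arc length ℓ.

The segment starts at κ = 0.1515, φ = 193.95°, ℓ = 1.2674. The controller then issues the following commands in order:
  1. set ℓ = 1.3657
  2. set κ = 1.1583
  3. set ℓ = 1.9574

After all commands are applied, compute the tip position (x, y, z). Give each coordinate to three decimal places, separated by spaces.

-1.375 -0.342 0.662

initial: κ=0.1515, φ=193.95°, ℓ=1.2674
cmd 1: set ℓ=1.3657 → (κ,φ,ℓ)=(0.1515,193.95°,1.3657) → tip=(-0.1366,-0.0339,1.3560)
cmd 2: set κ=1.1583 → (κ,φ,ℓ)=(1.1583,193.95°,1.3657) → tip=(-0.8472,-0.2104,0.8633)
cmd 3: set ℓ=1.9574 → (κ,φ,ℓ)=(1.1583,193.95°,1.9574) → tip=(-1.3754,-0.3416,0.6623)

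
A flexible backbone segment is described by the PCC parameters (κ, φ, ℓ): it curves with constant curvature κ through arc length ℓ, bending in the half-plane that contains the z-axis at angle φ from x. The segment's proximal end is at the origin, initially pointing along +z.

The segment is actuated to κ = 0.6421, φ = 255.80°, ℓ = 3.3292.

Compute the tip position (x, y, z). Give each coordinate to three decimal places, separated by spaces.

-0.587 -2.321 1.314

θ = κ·ℓ = 0.6421 × 3.3292 = 2.13768 rad
ρ = (1 − cos θ)/κ = (1 − -0.53701)/0.6421 = 2.39372
z = sin θ / κ = 0.84358/0.6421 = 1.31378
x = ρ cos φ = 2.39372 × cos(255.80°) = -0.58720
y = ρ sin φ = 2.39372 × sin(255.80°) = -2.32058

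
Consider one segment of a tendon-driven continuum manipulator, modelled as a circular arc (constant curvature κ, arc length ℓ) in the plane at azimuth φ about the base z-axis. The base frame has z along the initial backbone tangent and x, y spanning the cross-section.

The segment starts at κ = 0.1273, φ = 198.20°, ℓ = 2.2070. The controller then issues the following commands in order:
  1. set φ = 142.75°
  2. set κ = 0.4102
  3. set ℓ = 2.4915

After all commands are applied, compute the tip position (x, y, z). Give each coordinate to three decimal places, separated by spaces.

-0.928 0.706 2.080

initial: κ=0.1273, φ=198.20°, ℓ=2.2070
cmd 1: set φ=142.75° → (κ,φ,ℓ)=(0.1273,142.75°,2.2070) → tip=(-0.2452,0.1864,2.1781)
cmd 2: set κ=0.4102 → (κ,φ,ℓ)=(0.4102,142.75°,2.2070) → tip=(-0.7424,0.5645,1.9176)
cmd 3: set ℓ=2.4915 → (κ,φ,ℓ)=(0.4102,142.75°,2.4915) → tip=(-0.9282,0.7059,2.0799)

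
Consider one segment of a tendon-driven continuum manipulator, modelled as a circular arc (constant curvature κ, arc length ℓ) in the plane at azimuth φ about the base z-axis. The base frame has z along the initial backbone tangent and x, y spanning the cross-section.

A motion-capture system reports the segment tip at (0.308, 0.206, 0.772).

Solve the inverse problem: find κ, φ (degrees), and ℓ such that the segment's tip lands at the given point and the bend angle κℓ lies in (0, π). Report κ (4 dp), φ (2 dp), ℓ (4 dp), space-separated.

1.0106 33.78 0.8856

ρ = √(x²+y²) = √(0.308² + 0.206²) = 0.37054
φ = atan2(y, x) mod 360° = atan2(0.206, 0.308) = 33.7758°
|p|² = ρ² + z² = 0.37054² + 0.772² = 0.73328
κ = 2ρ / |p|² = 2×0.37054 / 0.73328 = 1.01063
θ = 2·atan2(ρ, z) = 2·atan2(0.37054, 0.772) = 0.89500 rad
ℓ = θ/κ = 0.89500/1.01063 = 0.88558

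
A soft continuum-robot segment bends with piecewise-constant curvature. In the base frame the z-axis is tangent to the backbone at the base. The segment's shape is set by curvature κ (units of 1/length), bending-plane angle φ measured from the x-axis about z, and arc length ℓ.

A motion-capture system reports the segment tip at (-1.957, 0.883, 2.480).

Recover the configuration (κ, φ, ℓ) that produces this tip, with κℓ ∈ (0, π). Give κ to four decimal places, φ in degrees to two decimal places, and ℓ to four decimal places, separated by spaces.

0.3991 155.72 3.5761

ρ = √(x²+y²) = √(-1.957² + 0.883²) = 2.14698
φ = atan2(y, x) mod 360° = atan2(0.883, -1.957) = 155.7151°
|p|² = ρ² + z² = 2.14698² + 2.480² = 10.75994
κ = 2ρ / |p|² = 2×2.14698 / 10.75994 = 0.39907
θ = 2·atan2(ρ, z) = 2·atan2(2.14698, 2.480) = 1.42710 rad
ℓ = θ/κ = 1.42710/0.39907 = 3.57606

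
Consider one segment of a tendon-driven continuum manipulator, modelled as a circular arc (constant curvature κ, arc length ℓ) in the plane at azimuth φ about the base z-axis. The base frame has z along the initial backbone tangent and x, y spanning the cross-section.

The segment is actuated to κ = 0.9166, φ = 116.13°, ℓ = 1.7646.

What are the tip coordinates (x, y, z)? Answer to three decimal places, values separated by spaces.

θ = κ·ℓ = 0.9166 × 1.7646 = 1.61743 rad
ρ = (1 − cos θ)/κ = (1 − -0.04662)/0.9166 = 1.14185
z = sin θ / κ = 0.99891/0.9166 = 1.08980
x = ρ cos φ = 1.14185 × cos(116.13°) = -0.50288
y = ρ sin φ = 1.14185 × sin(116.13°) = 1.02515

-0.503 1.025 1.090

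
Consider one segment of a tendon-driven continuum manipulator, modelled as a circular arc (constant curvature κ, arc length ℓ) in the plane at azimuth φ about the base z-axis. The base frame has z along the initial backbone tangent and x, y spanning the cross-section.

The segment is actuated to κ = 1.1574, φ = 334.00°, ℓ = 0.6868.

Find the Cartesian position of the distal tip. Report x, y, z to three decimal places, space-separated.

0.233 -0.113 0.617

θ = κ·ℓ = 1.1574 × 0.6868 = 0.79490 rad
ρ = (1 − cos θ)/κ = (1 − 0.70035)/1.1574 = 0.25890
z = sin θ / κ = 0.71380/1.1574 = 0.61672
x = ρ cos φ = 0.25890 × cos(334.00°) = 0.23269
y = ρ sin φ = 0.25890 × sin(334.00°) = -0.11349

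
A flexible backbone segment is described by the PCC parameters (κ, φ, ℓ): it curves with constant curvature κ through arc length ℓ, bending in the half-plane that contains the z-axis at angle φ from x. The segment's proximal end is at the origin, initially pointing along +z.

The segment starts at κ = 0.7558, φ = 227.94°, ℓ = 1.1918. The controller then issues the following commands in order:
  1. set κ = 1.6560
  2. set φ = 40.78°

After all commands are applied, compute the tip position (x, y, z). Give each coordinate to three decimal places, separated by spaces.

initial: κ=0.7558, φ=227.94°, ℓ=1.1918
cmd 1: set κ=1.6560 → (κ,φ,ℓ)=(1.6560,227.94°,1.1918) → tip=(-0.5631,-0.6241,0.5555)
cmd 2: set φ=40.78° → (κ,φ,ℓ)=(1.6560,40.78°,1.1918) → tip=(0.6365,0.5490,0.5555)

0.637 0.549 0.556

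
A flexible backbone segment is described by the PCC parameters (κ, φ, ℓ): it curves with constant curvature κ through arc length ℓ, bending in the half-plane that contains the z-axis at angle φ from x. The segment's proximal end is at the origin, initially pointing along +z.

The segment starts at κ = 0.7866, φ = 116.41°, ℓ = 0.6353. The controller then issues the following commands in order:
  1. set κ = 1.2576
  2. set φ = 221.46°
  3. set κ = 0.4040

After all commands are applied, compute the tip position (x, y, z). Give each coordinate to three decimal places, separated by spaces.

initial: κ=0.7866, φ=116.41°, ℓ=0.6353
cmd 1: set κ=1.2576 → (κ,φ,ℓ)=(1.2576,116.41°,0.6353) → tip=(-0.1070,0.2155,0.5698)
cmd 2: set φ=221.46° → (κ,φ,ℓ)=(1.2576,221.46°,0.6353) → tip=(-0.1803,-0.1593,0.5698)
cmd 3: set κ=0.4040 → (κ,φ,ℓ)=(0.4040,221.46°,0.6353) → tip=(-0.0608,-0.0537,0.6283)

-0.061 -0.054 0.628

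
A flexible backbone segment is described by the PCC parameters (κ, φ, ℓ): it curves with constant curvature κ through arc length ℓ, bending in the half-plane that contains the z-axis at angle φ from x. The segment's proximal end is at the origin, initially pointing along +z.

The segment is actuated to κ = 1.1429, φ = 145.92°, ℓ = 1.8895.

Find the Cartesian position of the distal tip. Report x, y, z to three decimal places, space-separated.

-1.127 0.763 0.728

θ = κ·ℓ = 1.1429 × 1.8895 = 2.15951 rad
ρ = (1 − cos θ)/κ = (1 − -0.55529)/1.1429 = 1.36083
z = sin θ / κ = 0.83166/1.1429 = 0.72767
x = ρ cos φ = 1.36083 × cos(145.92°) = -1.12711
y = ρ sin φ = 1.36083 × sin(145.92°) = 0.76254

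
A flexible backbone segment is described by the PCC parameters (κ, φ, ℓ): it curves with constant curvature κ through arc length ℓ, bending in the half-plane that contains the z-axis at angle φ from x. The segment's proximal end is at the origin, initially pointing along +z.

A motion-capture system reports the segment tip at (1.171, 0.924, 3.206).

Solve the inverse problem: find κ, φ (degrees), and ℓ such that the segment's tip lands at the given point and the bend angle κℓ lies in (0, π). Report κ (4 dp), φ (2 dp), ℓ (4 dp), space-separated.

0.2386 38.28 3.6503

ρ = √(x²+y²) = √(1.171² + 0.924²) = 1.49165
φ = atan2(y, x) mod 360° = atan2(0.924, 1.171) = 38.2759°
|p|² = ρ² + z² = 1.49165² + 3.206² = 12.50345
κ = 2ρ / |p|² = 2×1.49165 / 12.50345 = 0.23860
θ = 2·atan2(ρ, z) = 2·atan2(1.49165, 3.206) = 0.87096 rad
ℓ = θ/κ = 0.87096/0.23860 = 3.65031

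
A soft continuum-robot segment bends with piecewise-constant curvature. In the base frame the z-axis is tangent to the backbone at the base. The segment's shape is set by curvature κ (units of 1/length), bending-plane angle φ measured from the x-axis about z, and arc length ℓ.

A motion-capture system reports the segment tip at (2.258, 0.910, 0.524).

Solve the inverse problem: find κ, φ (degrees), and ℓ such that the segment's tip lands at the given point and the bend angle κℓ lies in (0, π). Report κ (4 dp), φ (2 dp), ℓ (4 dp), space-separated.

ρ = √(x²+y²) = √(2.258² + 0.910²) = 2.43447
φ = atan2(y, x) mod 360° = atan2(0.910, 2.258) = 21.9500°
|p|² = ρ² + z² = 2.43447² + 0.524² = 6.20124
κ = 2ρ / |p|² = 2×2.43447 / 6.20124 = 0.78516
θ = 2·atan2(ρ, z) = 2·atan2(2.43447, 0.524) = 2.71758 rad
ℓ = θ/κ = 2.71758/0.78516 = 3.46119

0.7852 21.95 3.4612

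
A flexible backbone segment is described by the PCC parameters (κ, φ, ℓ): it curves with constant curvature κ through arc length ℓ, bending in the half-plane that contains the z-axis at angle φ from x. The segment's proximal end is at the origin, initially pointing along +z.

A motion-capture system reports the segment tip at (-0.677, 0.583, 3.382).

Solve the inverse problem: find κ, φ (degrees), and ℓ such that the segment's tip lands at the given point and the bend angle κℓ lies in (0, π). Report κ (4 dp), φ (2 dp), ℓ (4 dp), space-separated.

0.1460 139.27 3.5372

ρ = √(x²+y²) = √(-0.677² + 0.583²) = 0.89343
φ = atan2(y, x) mod 360° = atan2(0.583, -0.677) = 139.2665°
|p|² = ρ² + z² = 0.89343² + 3.382² = 12.23614
κ = 2ρ / |p|² = 2×0.89343 / 12.23614 = 0.14603
θ = 2·atan2(ρ, z) = 2·atan2(0.89343, 3.382) = 0.51654 rad
ℓ = θ/κ = 0.51654/0.14603 = 3.53721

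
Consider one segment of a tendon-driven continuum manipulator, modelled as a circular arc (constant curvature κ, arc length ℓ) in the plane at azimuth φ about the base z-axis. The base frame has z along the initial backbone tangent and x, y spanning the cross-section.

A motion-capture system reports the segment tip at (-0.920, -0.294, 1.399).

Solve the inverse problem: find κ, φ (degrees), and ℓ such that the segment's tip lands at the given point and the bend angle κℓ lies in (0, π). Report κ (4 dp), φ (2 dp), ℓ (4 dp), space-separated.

0.6684 197.72 1.8080

ρ = √(x²+y²) = √(-0.920² + -0.294²) = 0.96583
φ = atan2(y, x) mod 360° = atan2(-0.294, -0.920) = 197.7221°
|p|² = ρ² + z² = 0.96583² + 1.399² = 2.89004
κ = 2ρ / |p|² = 2×0.96583 / 2.89004 = 0.66839
θ = 2·atan2(ρ, z) = 2·atan2(0.96583, 1.399) = 1.20847 rad
ℓ = θ/κ = 1.20847/0.66839 = 1.80804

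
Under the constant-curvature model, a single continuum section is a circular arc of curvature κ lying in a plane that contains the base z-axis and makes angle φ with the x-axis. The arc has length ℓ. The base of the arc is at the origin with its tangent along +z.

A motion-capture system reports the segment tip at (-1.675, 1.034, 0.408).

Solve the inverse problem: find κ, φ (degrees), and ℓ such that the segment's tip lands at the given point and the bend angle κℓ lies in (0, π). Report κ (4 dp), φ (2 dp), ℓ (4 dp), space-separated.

ρ = √(x²+y²) = √(-1.675² + 1.034²) = 1.96845
φ = atan2(y, x) mod 360° = atan2(1.034, -1.675) = 148.3124°
|p|² = ρ² + z² = 1.96845² + 0.408² = 4.04125
κ = 2ρ / |p|² = 2×1.96845 / 4.04125 = 0.97418
θ = 2·atan2(ρ, z) = 2·atan2(1.96845, 0.408) = 2.73284 rad
ℓ = θ/κ = 2.73284/0.97418 = 2.80528

0.9742 148.31 2.8053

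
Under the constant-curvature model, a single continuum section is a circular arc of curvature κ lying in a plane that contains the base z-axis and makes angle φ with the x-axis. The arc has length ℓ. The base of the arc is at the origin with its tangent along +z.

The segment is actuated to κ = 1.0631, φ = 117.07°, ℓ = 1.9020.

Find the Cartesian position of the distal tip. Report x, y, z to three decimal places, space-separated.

θ = κ·ℓ = 1.0631 × 1.9020 = 2.02202 rad
ρ = (1 − cos θ)/κ = (1 − -0.43606)/1.0631 = 1.35083
z = sin θ / κ = 0.89992/1.0631 = 0.84650
x = ρ cos φ = 1.35083 × cos(117.07°) = -0.61473
y = ρ sin φ = 1.35083 × sin(117.07°) = 1.20285

-0.615 1.203 0.847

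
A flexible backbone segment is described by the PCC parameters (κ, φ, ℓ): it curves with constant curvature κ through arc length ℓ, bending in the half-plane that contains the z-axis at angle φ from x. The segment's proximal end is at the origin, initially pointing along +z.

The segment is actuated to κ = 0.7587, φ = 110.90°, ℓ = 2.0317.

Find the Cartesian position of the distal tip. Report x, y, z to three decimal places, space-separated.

-0.456 1.195 1.317

θ = κ·ℓ = 0.7587 × 2.0317 = 1.54145 rad
ρ = (1 − cos θ)/κ = (1 − 0.02934)/0.7587 = 1.27937
z = sin θ / κ = 0.99957/0.7587 = 1.31748
x = ρ cos φ = 1.27937 × cos(110.90°) = -0.45640
y = ρ sin φ = 1.27937 × sin(110.90°) = 1.19519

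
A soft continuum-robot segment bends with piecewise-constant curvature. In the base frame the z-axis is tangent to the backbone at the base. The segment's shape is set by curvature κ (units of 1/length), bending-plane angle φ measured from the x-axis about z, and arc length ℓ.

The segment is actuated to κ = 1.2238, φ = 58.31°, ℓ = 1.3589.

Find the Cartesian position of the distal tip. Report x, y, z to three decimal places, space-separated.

0.469 0.759 0.814

θ = κ·ℓ = 1.2238 × 1.3589 = 1.66302 rad
ρ = (1 − cos θ)/κ = (1 − -0.09209)/1.2238 = 0.89238
z = sin θ / κ = 0.99575/1.2238 = 0.81365
x = ρ cos φ = 0.89238 × cos(58.31°) = 0.46879
y = ρ sin φ = 0.89238 × sin(58.31°) = 0.75933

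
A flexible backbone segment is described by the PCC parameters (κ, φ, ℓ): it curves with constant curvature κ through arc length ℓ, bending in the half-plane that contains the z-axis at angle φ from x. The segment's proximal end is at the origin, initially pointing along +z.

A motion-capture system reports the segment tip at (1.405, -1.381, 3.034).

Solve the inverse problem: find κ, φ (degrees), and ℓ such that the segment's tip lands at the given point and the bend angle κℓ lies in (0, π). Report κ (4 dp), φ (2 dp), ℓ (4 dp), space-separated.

ρ = √(x²+y²) = √(1.405² + -1.381²) = 1.97007
φ = atan2(y, x) mod 360° = atan2(-1.381, 1.405) = 315.4936°
|p|² = ρ² + z² = 1.97007² + 3.034² = 13.08634
κ = 2ρ / |p|² = 2×1.97007 / 13.08634 = 0.30109
θ = 2·atan2(ρ, z) = 2·atan2(1.97007, 3.034) = 1.15181 rad
ℓ = θ/κ = 1.15181/0.30109 = 3.82549

0.3011 315.49 3.8255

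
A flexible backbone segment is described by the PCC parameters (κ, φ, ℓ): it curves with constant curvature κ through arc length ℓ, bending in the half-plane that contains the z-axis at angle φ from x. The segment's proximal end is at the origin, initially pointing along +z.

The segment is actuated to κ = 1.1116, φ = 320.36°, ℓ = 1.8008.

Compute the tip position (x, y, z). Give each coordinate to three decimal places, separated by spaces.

0.982 -0.814 0.817

θ = κ·ℓ = 1.1116 × 1.8008 = 2.00177 rad
ρ = (1 − cos θ)/κ = (1 − -0.41775)/1.1116 = 1.27542
z = sin θ / κ = 0.90856/1.1116 = 0.81734
x = ρ cos φ = 1.27542 × cos(320.36°) = 0.98216
y = ρ sin φ = 1.27542 × sin(320.36°) = -0.81367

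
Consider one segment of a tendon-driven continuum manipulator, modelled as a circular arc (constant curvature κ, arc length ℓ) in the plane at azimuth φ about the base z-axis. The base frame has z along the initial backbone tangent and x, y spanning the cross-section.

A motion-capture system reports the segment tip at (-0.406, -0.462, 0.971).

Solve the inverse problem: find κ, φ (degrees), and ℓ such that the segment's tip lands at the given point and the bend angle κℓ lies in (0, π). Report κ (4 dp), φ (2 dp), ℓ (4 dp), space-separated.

0.9311 228.69 1.2128

ρ = √(x²+y²) = √(-0.406² + -0.462²) = 0.61504
φ = atan2(y, x) mod 360° = atan2(-0.462, -0.406) = 228.6914°
|p|² = ρ² + z² = 0.61504² + 0.971² = 1.32112
κ = 2ρ / |p|² = 2×0.61504 / 1.32112 = 0.93110
θ = 2·atan2(ρ, z) = 2·atan2(0.61504, 0.971) = 1.12925 rad
ℓ = θ/κ = 1.12925/0.93110 = 1.21282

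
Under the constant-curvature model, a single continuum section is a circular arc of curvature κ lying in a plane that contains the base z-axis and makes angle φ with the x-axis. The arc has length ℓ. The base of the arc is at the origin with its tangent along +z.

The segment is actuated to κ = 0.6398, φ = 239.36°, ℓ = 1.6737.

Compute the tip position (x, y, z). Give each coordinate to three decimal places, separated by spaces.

-0.415 -0.700 1.372

θ = κ·ℓ = 0.6398 × 1.6737 = 1.07083 rad
ρ = (1 − cos θ)/κ = (1 − 0.47939)/0.6398 = 0.81370
z = sin θ / κ = 0.87760/0.6398 = 1.37168
x = ρ cos φ = 0.81370 × cos(239.36°) = -0.41470
y = ρ sin φ = 0.81370 × sin(239.36°) = -0.70010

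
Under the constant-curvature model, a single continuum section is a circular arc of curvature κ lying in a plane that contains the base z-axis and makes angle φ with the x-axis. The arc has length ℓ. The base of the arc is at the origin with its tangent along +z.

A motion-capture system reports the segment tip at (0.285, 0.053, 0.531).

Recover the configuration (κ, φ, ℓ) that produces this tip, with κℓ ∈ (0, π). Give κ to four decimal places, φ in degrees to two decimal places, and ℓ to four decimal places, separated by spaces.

ρ = √(x²+y²) = √(0.285² + 0.053²) = 0.28989
φ = atan2(y, x) mod 360° = atan2(0.053, 0.285) = 10.5347°
|p|² = ρ² + z² = 0.28989² + 0.531² = 0.36600
κ = 2ρ / |p|² = 2×0.28989 / 0.36600 = 1.58410
θ = 2·atan2(ρ, z) = 2·atan2(0.28989, 0.531) = 0.99942 rad
ℓ = θ/κ = 0.99942/1.58410 = 0.63091

1.5841 10.53 0.6309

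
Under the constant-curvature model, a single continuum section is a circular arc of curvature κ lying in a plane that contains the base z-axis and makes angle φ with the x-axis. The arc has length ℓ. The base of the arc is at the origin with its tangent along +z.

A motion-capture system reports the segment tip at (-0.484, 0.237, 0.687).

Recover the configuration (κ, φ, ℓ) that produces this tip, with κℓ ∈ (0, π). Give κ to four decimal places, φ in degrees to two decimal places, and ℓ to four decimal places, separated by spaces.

ρ = √(x²+y²) = √(-0.484² + 0.237²) = 0.53891
φ = atan2(y, x) mod 360° = atan2(0.237, -0.484) = 153.9104°
|p|² = ρ² + z² = 0.53891² + 0.687² = 0.76239
κ = 2ρ / |p|² = 2×0.53891 / 0.76239 = 1.41373
θ = 2·atan2(ρ, z) = 2·atan2(0.53891, 0.687) = 1.33036 rad
ℓ = θ/κ = 1.33036/1.41373 = 0.94103

1.4137 153.91 0.9410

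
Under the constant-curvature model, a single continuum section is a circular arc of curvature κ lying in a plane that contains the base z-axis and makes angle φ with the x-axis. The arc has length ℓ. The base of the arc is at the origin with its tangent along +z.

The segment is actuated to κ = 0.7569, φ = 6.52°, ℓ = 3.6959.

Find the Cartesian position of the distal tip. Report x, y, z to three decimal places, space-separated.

θ = κ·ℓ = 0.7569 × 3.6959 = 2.79743 rad
ρ = (1 − cos θ)/κ = (1 − -0.94136)/0.7569 = 2.56488
z = sin θ / κ = 0.33741/0.7569 = 0.44578
x = ρ cos φ = 2.56488 × cos(6.52°) = 2.54829
y = ρ sin φ = 2.56488 × sin(6.52°) = 0.29124

2.548 0.291 0.446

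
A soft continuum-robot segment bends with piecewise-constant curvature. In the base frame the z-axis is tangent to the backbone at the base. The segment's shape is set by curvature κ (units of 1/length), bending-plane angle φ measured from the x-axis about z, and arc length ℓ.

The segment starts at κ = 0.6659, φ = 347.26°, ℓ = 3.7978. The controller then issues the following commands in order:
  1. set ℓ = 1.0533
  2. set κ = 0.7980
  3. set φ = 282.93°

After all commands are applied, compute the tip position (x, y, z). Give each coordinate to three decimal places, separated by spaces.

0.093 -0.407 0.934

initial: κ=0.6659, φ=347.26°, ℓ=3.7978
cmd 1: set ℓ=1.0533 → (κ,φ,ℓ)=(0.6659,347.26°,1.0533) → tip=(0.3458,-0.0782,0.9690)
cmd 2: set κ=0.7980 → (κ,φ,ℓ)=(0.7980,347.26°,1.0533) → tip=(0.4069,-0.0920,0.9336)
cmd 3: set φ=282.93° → (κ,φ,ℓ)=(0.7980,282.93°,1.0533) → tip=(0.0934,-0.4066,0.9336)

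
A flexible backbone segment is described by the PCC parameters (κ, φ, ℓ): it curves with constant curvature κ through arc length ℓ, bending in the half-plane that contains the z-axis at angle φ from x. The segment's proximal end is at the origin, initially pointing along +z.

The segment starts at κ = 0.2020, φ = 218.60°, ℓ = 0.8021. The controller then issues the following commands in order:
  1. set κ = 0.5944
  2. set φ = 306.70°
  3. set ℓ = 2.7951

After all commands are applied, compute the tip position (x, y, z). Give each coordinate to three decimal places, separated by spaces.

1.096 -1.471 1.675

initial: κ=0.2020, φ=218.60°, ℓ=0.8021
cmd 1: set κ=0.5944 → (κ,φ,ℓ)=(0.5944,218.60°,0.8021) → tip=(-0.1466,-0.1170,0.7721)
cmd 2: set φ=306.70° → (κ,φ,ℓ)=(0.5944,306.70°,0.8021) → tip=(0.1121,-0.1504,0.7721)
cmd 3: set ℓ=2.7951 → (κ,φ,ℓ)=(0.5944,306.70°,2.7951) → tip=(1.0964,-1.4709,1.6755)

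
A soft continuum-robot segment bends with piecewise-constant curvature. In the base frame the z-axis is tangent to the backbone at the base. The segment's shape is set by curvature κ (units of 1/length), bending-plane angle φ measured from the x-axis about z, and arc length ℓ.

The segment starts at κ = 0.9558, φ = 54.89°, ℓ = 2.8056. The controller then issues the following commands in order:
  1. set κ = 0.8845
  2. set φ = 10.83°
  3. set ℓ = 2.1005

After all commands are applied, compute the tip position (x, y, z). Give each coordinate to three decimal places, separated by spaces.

initial: κ=0.9558, φ=54.89°, ℓ=2.8056
cmd 1: set κ=0.8845 → (κ,φ,ℓ)=(0.8845,54.89°,2.8056) → tip=(1.1639,1.6555,0.6932)
cmd 2: set φ=10.83° → (κ,φ,ℓ)=(0.8845,10.83°,2.8056) → tip=(1.9877,0.3802,0.6932)
cmd 3: set ℓ=2.1005 → (κ,φ,ℓ)=(0.8845,10.83°,2.1005) → tip=(1.4249,0.2726,1.0843)

1.425 0.273 1.084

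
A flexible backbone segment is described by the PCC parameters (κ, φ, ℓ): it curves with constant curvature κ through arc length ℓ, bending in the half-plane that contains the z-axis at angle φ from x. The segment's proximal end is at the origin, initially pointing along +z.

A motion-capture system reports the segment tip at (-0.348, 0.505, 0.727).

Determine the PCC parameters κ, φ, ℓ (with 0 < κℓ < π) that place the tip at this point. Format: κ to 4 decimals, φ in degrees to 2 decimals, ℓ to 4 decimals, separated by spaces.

1.3559 124.57 1.0337

ρ = √(x²+y²) = √(-0.348² + 0.505²) = 0.61329
φ = atan2(y, x) mod 360° = atan2(0.505, -0.348) = 124.5711°
|p|² = ρ² + z² = 0.61329² + 0.727² = 0.90466
κ = 2ρ / |p|² = 2×0.61329 / 0.90466 = 1.35586
θ = 2·atan2(ρ, z) = 2·atan2(0.61329, 0.727) = 1.40153 rad
ℓ = θ/κ = 1.40153/1.35586 = 1.03368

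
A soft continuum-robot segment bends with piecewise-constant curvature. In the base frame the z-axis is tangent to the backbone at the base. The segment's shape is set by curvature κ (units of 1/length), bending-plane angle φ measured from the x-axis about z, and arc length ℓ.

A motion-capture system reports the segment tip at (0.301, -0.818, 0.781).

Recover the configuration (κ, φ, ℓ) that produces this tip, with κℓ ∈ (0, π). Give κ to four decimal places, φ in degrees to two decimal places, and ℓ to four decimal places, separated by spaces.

1.2727 290.20 1.3203

ρ = √(x²+y²) = √(0.301² + -0.818²) = 0.87162
φ = atan2(y, x) mod 360° = atan2(-0.818, 0.301) = 290.2021°
|p|² = ρ² + z² = 0.87162² + 0.781² = 1.36969
κ = 2ρ / |p|² = 2×0.87162 / 1.36969 = 1.27273
θ = 2·atan2(ρ, z) = 2·atan2(0.87162, 0.781) = 1.68036 rad
ℓ = θ/κ = 1.68036/1.27273 = 1.32028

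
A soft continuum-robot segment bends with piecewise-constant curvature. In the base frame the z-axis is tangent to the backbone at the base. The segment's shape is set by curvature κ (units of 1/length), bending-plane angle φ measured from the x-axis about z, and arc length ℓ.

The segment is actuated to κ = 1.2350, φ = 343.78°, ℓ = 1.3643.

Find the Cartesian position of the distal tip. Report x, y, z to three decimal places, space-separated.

θ = κ·ℓ = 1.2350 × 1.3643 = 1.68491 rad
ρ = (1 − cos θ)/κ = (1 − -0.11387)/1.2350 = 0.90192
z = sin θ / κ = 0.99350/1.2350 = 0.80445
x = ρ cos φ = 0.90192 × cos(343.78°) = 0.86602
y = ρ sin φ = 0.90192 × sin(343.78°) = -0.25193

0.866 -0.252 0.804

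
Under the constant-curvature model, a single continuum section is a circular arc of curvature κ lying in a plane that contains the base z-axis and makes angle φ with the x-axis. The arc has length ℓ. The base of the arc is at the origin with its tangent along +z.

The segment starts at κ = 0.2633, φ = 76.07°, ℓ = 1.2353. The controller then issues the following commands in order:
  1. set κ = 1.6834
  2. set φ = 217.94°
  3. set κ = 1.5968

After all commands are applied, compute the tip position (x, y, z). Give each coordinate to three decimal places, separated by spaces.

-0.687 -0.536 0.576

initial: κ=0.2633, φ=76.07°, ℓ=1.2353
cmd 1: set κ=1.6834 → (κ,φ,ℓ)=(1.6834,76.07°,1.2353) → tip=(0.2127,0.8574,0.5188)
cmd 2: set φ=217.94° → (κ,φ,ℓ)=(1.6834,217.94°,1.2353) → tip=(-0.6967,-0.5431,0.5188)
cmd 3: set κ=1.5968 → (κ,φ,ℓ)=(1.5968,217.94°,1.2353) → tip=(-0.6870,-0.5356,0.5764)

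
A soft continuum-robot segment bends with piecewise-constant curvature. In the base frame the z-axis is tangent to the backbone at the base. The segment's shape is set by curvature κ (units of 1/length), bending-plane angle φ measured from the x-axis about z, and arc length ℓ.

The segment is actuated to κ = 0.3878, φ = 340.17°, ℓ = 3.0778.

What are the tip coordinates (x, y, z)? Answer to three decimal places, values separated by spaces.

θ = κ·ℓ = 0.3878 × 3.0778 = 1.19357 rad
ρ = (1 − cos θ)/κ = (1 − 0.36834)/0.3878 = 1.62882
z = sin θ / κ = 0.92969/0.3878 = 2.39734
x = ρ cos φ = 1.62882 × cos(340.17°) = 1.53224
y = ρ sin φ = 1.62882 × sin(340.17°) = -0.55255

1.532 -0.553 2.397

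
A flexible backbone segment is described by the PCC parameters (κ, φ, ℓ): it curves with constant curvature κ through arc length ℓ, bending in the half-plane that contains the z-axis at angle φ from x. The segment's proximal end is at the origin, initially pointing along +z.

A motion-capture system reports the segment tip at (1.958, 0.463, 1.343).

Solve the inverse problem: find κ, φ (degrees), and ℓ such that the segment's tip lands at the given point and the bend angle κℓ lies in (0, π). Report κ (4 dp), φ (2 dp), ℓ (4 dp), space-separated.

0.6877 13.30 2.8567

ρ = √(x²+y²) = √(1.958² + 0.463²) = 2.01200
φ = atan2(y, x) mod 360° = atan2(0.463, 1.958) = 13.3041°
|p|² = ρ² + z² = 2.01200² + 1.343² = 5.85178
κ = 2ρ / |p|² = 2×2.01200 / 5.85178 = 0.68765
θ = 2·atan2(ρ, z) = 2·atan2(2.01200, 1.343) = 1.96444 rad
ℓ = θ/κ = 1.96444/0.68765 = 2.85673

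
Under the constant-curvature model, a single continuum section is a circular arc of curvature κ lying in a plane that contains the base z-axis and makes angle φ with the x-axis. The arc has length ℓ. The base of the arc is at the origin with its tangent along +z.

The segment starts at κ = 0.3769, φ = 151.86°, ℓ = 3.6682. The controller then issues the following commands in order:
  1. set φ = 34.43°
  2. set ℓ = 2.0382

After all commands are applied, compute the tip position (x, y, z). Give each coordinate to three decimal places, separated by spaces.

initial: κ=0.3769, φ=151.86°, ℓ=3.6682
cmd 1: set φ=34.43° → (κ,φ,ℓ)=(0.3769,34.43°,3.6682) → tip=(1.7789,1.2194,2.6063)
cmd 2: set ℓ=2.0382 → (κ,φ,ℓ)=(0.3769,34.43°,2.0382) → tip=(0.6146,0.4213,1.8436)

0.615 0.421 1.844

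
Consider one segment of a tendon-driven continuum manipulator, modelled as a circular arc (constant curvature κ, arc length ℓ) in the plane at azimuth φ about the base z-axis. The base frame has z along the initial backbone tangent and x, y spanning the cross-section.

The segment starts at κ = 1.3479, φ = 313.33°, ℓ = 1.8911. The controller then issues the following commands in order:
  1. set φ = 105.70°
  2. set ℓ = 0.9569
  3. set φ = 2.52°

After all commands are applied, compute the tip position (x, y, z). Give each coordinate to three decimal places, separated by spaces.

initial: κ=1.3479, φ=313.33°, ℓ=1.8911
cmd 1: set φ=105.70° → (κ,φ,ℓ)=(1.3479,105.70°,1.8911) → tip=(-0.3673,1.3067,0.4143)
cmd 2: set ℓ=0.9569 → (κ,φ,ℓ)=(1.3479,105.70°,0.9569) → tip=(-0.1451,0.5162,0.7128)
cmd 3: set φ=2.52° → (κ,φ,ℓ)=(1.3479,2.52°,0.9569) → tip=(0.5356,0.0236,0.7128)

0.536 0.024 0.713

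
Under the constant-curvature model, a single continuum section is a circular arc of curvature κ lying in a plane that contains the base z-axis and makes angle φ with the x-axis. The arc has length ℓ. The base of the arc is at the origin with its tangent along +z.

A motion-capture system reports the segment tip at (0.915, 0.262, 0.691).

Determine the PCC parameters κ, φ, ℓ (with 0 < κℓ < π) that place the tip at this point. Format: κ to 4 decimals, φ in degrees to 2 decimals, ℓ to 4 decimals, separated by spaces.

ρ = √(x²+y²) = √(0.915² + 0.262²) = 0.95177
φ = atan2(y, x) mod 360° = atan2(0.262, 0.915) = 15.9785°
|p|² = ρ² + z² = 0.95177² + 0.691² = 1.38335
κ = 2ρ / |p|² = 2×0.95177 / 1.38335 = 1.37604
θ = 2·atan2(ρ, z) = 2·atan2(0.95177, 0.691) = 1.88565 rad
ℓ = θ/κ = 1.88565/1.37604 = 1.37034

1.3760 15.98 1.3703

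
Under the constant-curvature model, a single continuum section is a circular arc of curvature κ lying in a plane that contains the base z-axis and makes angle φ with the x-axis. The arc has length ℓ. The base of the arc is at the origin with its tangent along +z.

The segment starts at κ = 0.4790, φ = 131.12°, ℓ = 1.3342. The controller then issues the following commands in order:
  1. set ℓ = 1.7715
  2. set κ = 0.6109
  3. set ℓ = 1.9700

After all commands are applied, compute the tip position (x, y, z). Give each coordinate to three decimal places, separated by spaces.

-0.690 0.790 1.528

initial: κ=0.4790, φ=131.12°, ℓ=1.3342
cmd 1: set ℓ=1.7715 → (κ,φ,ℓ)=(0.4790,131.12°,1.7715) → tip=(-0.4653,0.5330,1.5664)
cmd 2: set κ=0.6109 → (κ,φ,ℓ)=(0.6109,131.12°,1.7715) → tip=(-0.5712,0.6543,1.4454)
cmd 3: set ℓ=1.9700 → (κ,φ,ℓ)=(0.6109,131.12°,1.9700) → tip=(-0.6899,0.7903,1.5277)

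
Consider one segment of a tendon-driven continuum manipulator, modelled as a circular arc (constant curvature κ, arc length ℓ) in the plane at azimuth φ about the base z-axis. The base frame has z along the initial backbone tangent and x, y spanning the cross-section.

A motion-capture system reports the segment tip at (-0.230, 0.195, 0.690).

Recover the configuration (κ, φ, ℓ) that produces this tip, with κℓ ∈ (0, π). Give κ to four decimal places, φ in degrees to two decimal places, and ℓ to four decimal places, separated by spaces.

1.0636 139.71 0.7747

ρ = √(x²+y²) = √(-0.230² + 0.195²) = 0.30154
φ = atan2(y, x) mod 360° = atan2(0.195, -0.230) = 139.7079°
|p|² = ρ² + z² = 0.30154² + 0.690² = 0.56702
κ = 2ρ / |p|² = 2×0.30154 / 0.56702 = 1.06358
θ = 2·atan2(ρ, z) = 2·atan2(0.30154, 0.690) = 0.82400 rad
ℓ = θ/κ = 0.82400/1.06358 = 0.77474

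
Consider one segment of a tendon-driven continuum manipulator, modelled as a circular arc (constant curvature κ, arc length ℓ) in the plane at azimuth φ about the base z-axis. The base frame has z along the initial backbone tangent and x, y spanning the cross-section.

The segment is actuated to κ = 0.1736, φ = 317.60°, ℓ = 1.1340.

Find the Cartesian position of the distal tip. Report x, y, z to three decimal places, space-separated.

0.082 -0.075 1.127

θ = κ·ℓ = 0.1736 × 1.1340 = 0.19686 rad
ρ = (1 − cos θ)/κ = (1 − 0.98069)/0.1736 = 0.11126
z = sin θ / κ = 0.19559/0.1736 = 1.12669
x = ρ cos φ = 0.11126 × cos(317.60°) = 0.08216
y = ρ sin φ = 0.11126 × sin(317.60°) = -0.07502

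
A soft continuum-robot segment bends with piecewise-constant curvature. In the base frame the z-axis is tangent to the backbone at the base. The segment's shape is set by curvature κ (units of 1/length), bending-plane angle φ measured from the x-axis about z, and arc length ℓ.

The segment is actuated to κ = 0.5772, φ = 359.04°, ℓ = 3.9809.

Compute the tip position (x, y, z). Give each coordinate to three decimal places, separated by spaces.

θ = κ·ℓ = 0.5772 × 3.9809 = 2.29778 rad
ρ = (1 − cos θ)/κ = (1 − -0.66462)/0.5772 = 2.88395
z = sin θ / κ = 0.74719/0.5772 = 1.29450
x = ρ cos φ = 2.88395 × cos(359.04°) = 2.88354
y = ρ sin φ = 2.88395 × sin(359.04°) = -0.04832

2.884 -0.048 1.295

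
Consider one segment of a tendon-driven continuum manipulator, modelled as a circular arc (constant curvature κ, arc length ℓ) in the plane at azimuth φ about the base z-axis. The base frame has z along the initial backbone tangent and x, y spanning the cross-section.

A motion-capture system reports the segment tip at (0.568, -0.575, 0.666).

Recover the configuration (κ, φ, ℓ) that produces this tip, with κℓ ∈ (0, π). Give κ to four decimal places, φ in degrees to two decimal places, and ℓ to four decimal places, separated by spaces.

ρ = √(x²+y²) = √(0.568² + -0.575²) = 0.80824
φ = atan2(y, x) mod 360° = atan2(-0.575, 0.568) = 314.6491°
|p|² = ρ² + z² = 0.80824² + 0.666² = 1.09681
κ = 2ρ / |p|² = 2×0.80824 / 1.09681 = 1.47380
θ = 2·atan2(ρ, z) = 2·atan2(0.80824, 0.666) = 1.76317 rad
ℓ = θ/κ = 1.76317/1.47380 = 1.19634

1.4738 314.65 1.1963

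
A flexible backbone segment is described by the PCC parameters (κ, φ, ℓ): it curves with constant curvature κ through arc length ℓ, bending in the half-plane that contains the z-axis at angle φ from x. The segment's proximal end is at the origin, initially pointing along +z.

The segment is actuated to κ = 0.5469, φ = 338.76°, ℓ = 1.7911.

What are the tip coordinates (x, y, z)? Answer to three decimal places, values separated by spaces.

0.754 -0.293 1.518

θ = κ·ℓ = 0.5469 × 1.7911 = 0.97955 rad
ρ = (1 − cos θ)/κ = (1 − 0.55739)/0.5469 = 0.80930
z = sin θ / κ = 0.83025/0.5469 = 1.51810
x = ρ cos φ = 0.80930 × cos(338.76°) = 0.75432
y = ρ sin φ = 0.80930 × sin(338.76°) = -0.29319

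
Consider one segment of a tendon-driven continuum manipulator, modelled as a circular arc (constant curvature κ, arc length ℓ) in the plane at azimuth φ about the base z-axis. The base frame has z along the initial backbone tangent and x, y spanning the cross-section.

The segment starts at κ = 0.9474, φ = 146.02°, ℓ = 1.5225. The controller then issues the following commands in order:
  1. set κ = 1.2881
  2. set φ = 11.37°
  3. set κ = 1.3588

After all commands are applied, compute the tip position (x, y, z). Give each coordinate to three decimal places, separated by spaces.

1.066 0.214 0.647

initial: κ=0.9474, φ=146.02°, ℓ=1.5225
cmd 1: set κ=1.2881 → (κ,φ,ℓ)=(1.2881,146.02°,1.5225) → tip=(-0.8887,0.5990,0.7179)
cmd 2: set φ=11.37° → (κ,φ,ℓ)=(1.2881,11.37°,1.5225) → tip=(1.0507,0.2113,0.7179)
cmd 3: set κ=1.3588 → (κ,φ,ℓ)=(1.3588,11.37°,1.5225) → tip=(1.0661,0.2144,0.6466)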